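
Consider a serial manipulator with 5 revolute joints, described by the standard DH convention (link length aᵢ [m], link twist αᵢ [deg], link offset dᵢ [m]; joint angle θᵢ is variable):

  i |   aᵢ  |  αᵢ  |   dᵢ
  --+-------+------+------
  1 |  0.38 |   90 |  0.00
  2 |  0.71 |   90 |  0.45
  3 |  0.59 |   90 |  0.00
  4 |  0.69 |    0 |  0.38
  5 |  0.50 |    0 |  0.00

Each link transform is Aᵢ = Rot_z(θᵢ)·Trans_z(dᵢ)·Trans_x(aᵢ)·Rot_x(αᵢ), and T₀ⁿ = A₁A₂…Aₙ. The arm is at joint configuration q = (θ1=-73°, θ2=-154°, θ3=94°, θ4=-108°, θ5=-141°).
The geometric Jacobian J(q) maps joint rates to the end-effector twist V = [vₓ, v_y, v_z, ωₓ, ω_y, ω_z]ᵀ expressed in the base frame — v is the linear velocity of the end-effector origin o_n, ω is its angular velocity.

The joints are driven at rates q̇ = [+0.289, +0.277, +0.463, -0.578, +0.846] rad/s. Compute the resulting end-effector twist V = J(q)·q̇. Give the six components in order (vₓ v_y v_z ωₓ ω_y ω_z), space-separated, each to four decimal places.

o_n = [-0.7914, 0.2845, -0.6416]
J₁: ẑ×o_n = [-0.2845, -0.7914, 0.0000], ω = ẑ
J2: z=[-0.9563, -0.2924, 0.0000] o=[0.1111, -0.3634, 0.0000] → [0.1876, -0.6136, -0.8834, -0.9563, -0.2924, 0.0000]
J3: z=[-0.1282, 0.4192, 0.8988] o=[-0.5058, 0.1153, -0.3112] → [-0.2906, -0.2990, 0.0980, -0.1282, 0.4192, 0.8988]
J4: z=[-0.3289, 0.8370, -0.4373] o=[-1.0578, -0.0922, -0.2932] → [-0.1270, -0.2311, -0.3469, -0.3289, 0.8370, -0.4373]
J5: z=[-0.3289, 0.8370, -0.4373] o=[-0.8992, 0.0258, -1.0557] → [0.4597, 0.0890, -0.1753, -0.3289, 0.8370, -0.4373]
V = J·q̇ = [0.2975, -0.3282, -0.1471, -0.4124, 0.3374, 0.5879]

0.2975 -0.3282 -0.1471 -0.4124 0.3374 0.5879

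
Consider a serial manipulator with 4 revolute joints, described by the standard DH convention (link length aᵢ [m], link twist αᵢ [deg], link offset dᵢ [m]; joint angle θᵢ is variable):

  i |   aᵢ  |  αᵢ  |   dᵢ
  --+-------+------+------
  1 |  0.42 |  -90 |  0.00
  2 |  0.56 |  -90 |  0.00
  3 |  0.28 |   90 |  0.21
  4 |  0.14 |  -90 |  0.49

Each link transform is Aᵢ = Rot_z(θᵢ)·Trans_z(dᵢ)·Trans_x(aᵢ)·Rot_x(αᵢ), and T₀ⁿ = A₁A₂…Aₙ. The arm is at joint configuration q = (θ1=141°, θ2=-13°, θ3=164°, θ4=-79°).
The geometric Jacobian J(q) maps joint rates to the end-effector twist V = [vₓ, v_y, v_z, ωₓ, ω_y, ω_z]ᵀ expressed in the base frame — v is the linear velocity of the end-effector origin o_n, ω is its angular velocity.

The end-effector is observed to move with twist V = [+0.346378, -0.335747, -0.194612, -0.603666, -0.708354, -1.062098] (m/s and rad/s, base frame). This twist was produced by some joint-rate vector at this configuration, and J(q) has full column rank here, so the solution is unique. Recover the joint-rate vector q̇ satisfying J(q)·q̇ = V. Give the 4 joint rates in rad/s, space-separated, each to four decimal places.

o_n = [-0.2925, 0.9518, 0.0193]
J₁: ẑ×o_n = [-0.9518, -0.2925, 0.0000], ω = ẑ
J2: z=[-0.6293, -0.7771, 0.0000] o=[-0.3264, 0.2643, 0.0000] → [-0.0150, 0.0122, -0.4063, -0.6293, -0.7771, 0.0000]
J3: z=[-0.1748, 0.1416, -0.9744] o=[-0.7504, 0.6077, 0.1260] → [0.3201, -0.4648, -0.1250, -0.1748, 0.1416, -0.9744]
J4: z=[0.3962, 0.9161, 0.0620] o=[-0.5348, 0.5324, -0.1392] → [0.1192, -0.0478, -0.0557, 0.3962, 0.9161, 0.0620]
q̇ = J⁺·V = [-0.1510, 0.2950, 0.8930, -0.6610]

-0.1510 0.2950 0.8930 -0.6610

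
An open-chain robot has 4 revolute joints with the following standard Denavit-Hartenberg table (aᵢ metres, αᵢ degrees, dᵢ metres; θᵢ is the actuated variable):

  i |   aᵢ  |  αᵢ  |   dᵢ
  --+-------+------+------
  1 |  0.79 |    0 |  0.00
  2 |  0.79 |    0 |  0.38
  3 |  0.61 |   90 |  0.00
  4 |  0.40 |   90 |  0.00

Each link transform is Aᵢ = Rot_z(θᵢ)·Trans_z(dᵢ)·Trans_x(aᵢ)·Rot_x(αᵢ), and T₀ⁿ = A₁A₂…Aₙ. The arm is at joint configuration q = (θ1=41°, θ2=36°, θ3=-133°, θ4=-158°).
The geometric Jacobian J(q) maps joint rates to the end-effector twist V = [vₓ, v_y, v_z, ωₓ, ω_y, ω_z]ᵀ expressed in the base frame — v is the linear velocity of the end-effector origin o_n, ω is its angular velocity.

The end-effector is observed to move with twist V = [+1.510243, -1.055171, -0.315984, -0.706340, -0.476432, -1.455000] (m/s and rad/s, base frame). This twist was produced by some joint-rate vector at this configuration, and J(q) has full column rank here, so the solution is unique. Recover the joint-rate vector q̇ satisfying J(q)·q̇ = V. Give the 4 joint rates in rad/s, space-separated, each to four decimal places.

o_n = [0.9076, 1.0898, 0.2302]
J₁: ẑ×o_n = [-1.0898, 0.9076, 0.0000], ω = ẑ
J2: z=[0.0000, 0.0000, 1.0000] o=[0.5962, 0.5183, 0.0000] → [-0.5715, 0.3114, 0.0000, 0.0000, 0.0000, 1.0000]
J3: z=[0.0000, 0.0000, 1.0000] o=[0.7739, 1.2880, 0.3800] → [0.1982, 0.1337, -0.0000, 0.0000, 0.0000, 1.0000]
J4: z=[-0.8290, -0.5592, 0.0000] o=[1.1150, 0.7823, 0.3800] → [0.0838, -0.1242, -0.3709, -0.8290, -0.5592, 0.0000]
q̇ = J⁺·V = [-0.7470, -0.9940, 0.2860, 0.8520]

-0.7470 -0.9940 0.2860 0.8520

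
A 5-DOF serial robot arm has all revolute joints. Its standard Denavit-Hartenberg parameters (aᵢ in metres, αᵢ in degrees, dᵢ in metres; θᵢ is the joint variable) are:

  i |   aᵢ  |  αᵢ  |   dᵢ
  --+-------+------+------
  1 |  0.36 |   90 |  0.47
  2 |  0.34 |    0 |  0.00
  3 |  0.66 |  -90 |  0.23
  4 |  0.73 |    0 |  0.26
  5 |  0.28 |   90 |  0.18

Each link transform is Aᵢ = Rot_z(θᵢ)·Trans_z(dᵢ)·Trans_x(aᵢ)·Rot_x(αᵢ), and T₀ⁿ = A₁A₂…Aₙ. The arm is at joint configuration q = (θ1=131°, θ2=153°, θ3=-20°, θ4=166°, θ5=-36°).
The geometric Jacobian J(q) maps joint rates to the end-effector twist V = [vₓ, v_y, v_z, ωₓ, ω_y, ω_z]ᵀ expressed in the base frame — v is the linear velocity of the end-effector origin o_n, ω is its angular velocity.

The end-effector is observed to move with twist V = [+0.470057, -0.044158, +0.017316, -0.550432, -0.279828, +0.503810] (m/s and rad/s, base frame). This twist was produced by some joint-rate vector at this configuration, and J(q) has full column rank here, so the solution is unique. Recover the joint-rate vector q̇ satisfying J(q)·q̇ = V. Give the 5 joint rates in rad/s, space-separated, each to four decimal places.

0.3640 0.1830 -0.7820 0.4560 -0.6610

o_n = [-0.0500, -0.1880, 0.1573]
J₁: ẑ×o_n = [0.1880, -0.0500, 0.0000], ω = ẑ
J2: z=[0.7547, 0.6561, 0.0000] o=[-0.2362, 0.2717, 0.4700] → [-0.2051, 0.2360, -0.4690, 0.7547, 0.6561, 0.0000]
J3: z=[0.7547, 0.6561, 0.0000] o=[-0.0374, 0.0431, 0.6244] → [-0.3064, 0.3525, -0.1661, 0.7547, 0.6561, 0.0000]
J4: z=[0.4798, -0.5520, -0.6820] o=[0.4315, -0.1458, 1.1071] → [0.4954, 0.7841, -0.2860, 0.4798, -0.5520, -0.6820]
J5: z=[0.4798, -0.5520, -0.6820] o=[0.1060, -0.0405, 0.4117] → [0.0399, 0.2285, -0.1569, 0.4798, -0.5520, -0.6820]
q̇ = J⁺·V = [0.3640, 0.1830, -0.7820, 0.4560, -0.6610]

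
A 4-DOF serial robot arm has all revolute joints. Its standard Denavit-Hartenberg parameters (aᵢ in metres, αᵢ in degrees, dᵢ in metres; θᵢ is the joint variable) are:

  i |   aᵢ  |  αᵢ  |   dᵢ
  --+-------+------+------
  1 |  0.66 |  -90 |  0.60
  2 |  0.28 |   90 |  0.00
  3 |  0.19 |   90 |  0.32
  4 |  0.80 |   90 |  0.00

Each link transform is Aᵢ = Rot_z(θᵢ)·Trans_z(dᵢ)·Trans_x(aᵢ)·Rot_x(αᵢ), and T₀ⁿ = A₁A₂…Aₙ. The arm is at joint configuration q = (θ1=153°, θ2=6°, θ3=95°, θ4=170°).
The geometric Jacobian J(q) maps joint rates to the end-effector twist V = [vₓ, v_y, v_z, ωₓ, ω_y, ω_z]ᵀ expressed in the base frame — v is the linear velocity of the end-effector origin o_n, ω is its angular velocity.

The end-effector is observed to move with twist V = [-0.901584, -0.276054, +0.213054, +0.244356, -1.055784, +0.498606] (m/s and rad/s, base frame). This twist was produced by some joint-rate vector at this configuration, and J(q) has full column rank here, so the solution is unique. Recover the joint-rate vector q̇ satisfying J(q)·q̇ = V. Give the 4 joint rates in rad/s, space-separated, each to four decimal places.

o_n = [-0.6547, 1.0020, 1.0217]
J₁: ẑ×o_n = [-1.0020, -0.6547, 0.0000], ω = ẑ
J2: z=[-0.4540, -0.8910, 0.0000] o=[-0.5881, 0.2996, 0.6000] → [-0.3757, 0.1914, -0.3783, -0.4540, -0.8910, 0.0000]
J3: z=[-0.0931, 0.0475, 0.9945] o=[-0.8362, 0.4261, 0.5707] → [-0.5514, 0.2225, -0.0623, -0.0931, 0.0475, 0.9945]
J4: z=[-0.9223, 0.3721, -0.1041] o=[-0.9372, 0.2651, 0.8907] → [0.1255, 0.0914, -0.7848, -0.9223, 0.3721, -0.1041]
q̇ = J⁺·V = [0.5450, 0.8900, -0.1190, -0.6910]

0.5450 0.8900 -0.1190 -0.6910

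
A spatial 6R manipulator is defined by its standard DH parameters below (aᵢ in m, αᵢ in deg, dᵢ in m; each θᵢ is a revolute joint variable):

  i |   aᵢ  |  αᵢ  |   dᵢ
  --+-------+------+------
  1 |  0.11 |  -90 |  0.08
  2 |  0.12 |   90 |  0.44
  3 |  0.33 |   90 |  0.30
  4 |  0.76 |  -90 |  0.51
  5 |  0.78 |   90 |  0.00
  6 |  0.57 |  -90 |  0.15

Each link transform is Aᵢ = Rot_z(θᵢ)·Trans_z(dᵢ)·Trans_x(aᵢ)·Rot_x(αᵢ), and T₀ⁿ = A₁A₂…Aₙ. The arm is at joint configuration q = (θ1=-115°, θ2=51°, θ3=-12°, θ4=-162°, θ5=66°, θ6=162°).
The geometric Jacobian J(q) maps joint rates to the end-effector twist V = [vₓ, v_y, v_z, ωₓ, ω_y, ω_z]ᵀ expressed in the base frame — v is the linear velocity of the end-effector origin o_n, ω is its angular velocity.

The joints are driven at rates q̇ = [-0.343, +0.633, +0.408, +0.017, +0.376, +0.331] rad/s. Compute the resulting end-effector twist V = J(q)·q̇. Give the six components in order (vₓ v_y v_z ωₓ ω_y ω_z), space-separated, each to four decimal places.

o_n = [0.3353, 0.2206, 0.3602]
J₁: ẑ×o_n = [-0.2206, 0.3353, 0.0000], ω = ẑ
J2: z=[0.9063, -0.4226, 0.0000] o=[-0.0465, -0.0997, 0.0800] → [-0.1184, -0.2540, 0.4516, 0.9063, -0.4226, 0.0000]
J3: z=[-0.3284, -0.7043, 0.6293] o=[0.3204, -0.3541, -0.0133] → [-0.6247, 0.1320, -0.1783, -0.3284, -0.7043, 0.6293]
J4: z=[-0.8312, 0.5320, 0.1616] o=[0.0738, -0.7205, -0.0753] → [0.0796, 0.4043, -0.9213, -0.8312, 0.5320, 0.1616]
J5: z=[0.1737, 0.5246, -0.8334] o=[0.0513, 0.0560, 0.4087] → [0.1118, -0.2283, -0.1204, 0.1737, 0.5246, -0.8334]
J6: z=[0.1444, 0.8236, 0.5485] o=[0.8111, -0.1122, 0.4613] → [-0.2658, -0.2464, 0.4399, 0.1444, 0.8236, 0.5485]
V = J·q̇ = [-0.2988, -0.3824, 0.2978, 0.5387, -0.0760, -0.2153]

-0.2988 -0.3824 0.2978 0.5387 -0.0760 -0.2153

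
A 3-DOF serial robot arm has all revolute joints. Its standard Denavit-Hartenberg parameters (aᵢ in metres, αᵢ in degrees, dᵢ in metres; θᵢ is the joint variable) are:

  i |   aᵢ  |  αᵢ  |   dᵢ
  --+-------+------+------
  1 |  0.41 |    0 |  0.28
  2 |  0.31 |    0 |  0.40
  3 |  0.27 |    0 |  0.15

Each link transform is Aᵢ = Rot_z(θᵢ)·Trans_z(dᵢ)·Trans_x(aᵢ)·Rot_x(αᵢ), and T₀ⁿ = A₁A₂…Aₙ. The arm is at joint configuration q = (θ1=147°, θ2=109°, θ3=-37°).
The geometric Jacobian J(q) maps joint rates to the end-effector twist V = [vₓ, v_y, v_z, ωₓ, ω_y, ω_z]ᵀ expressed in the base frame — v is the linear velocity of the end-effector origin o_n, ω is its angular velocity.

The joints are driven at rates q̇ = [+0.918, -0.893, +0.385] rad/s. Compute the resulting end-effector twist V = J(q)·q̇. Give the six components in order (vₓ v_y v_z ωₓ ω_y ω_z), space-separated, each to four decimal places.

-0.1278 -0.4036 0.0000 0.0000 0.0000 0.4100

o_n = [-0.6287, -0.2474, 0.8300]
J₁: ẑ×o_n = [0.2474, -0.6287, 0.0000], ω = ẑ
J2: z=[0.0000, 0.0000, 1.0000] o=[-0.3439, 0.2233, 0.2800] → [0.4707, -0.2848, 0.0000, 0.0000, 0.0000, 1.0000]
J3: z=[0.0000, 0.0000, 1.0000] o=[-0.4189, -0.0775, 0.6800] → [0.1699, -0.2098, 0.0000, 0.0000, 0.0000, 1.0000]
V = J·q̇ = [-0.1278, -0.4036, 0.0000, 0.0000, 0.0000, 0.4100]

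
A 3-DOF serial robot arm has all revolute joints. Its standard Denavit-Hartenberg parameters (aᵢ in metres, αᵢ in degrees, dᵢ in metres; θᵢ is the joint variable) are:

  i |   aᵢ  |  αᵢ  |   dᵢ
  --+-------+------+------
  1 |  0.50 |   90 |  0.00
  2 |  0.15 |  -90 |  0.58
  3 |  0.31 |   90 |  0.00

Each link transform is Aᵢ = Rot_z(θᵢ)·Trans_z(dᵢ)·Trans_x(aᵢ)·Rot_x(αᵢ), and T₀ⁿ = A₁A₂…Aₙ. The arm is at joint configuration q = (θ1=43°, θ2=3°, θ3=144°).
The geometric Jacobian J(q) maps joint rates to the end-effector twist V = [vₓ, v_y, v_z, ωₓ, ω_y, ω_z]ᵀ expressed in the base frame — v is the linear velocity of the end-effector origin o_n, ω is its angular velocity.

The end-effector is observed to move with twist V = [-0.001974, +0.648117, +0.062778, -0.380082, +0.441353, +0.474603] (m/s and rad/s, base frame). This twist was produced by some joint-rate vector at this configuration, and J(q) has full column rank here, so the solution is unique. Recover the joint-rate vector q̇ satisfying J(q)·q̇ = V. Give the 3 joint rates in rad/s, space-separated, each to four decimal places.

0.9140 -0.5820 -0.4400

o_n = [0.5634, -0.0186, -0.0053]
J₁: ẑ×o_n = [0.0186, 0.5634, -0.0000], ω = ẑ
J2: z=[0.6820, -0.7314, 0.0000] o=[0.3657, 0.3410, 0.0000] → [0.0039, 0.0036, -0.1007, 0.6820, -0.7314, 0.0000]
J3: z=[-0.0383, -0.0357, 0.9986] o=[0.8708, 0.0190, 0.0079] → [0.0380, -0.3075, -0.0095, -0.0383, -0.0357, 0.9986]
q̇ = J⁺·V = [0.9140, -0.5820, -0.4400]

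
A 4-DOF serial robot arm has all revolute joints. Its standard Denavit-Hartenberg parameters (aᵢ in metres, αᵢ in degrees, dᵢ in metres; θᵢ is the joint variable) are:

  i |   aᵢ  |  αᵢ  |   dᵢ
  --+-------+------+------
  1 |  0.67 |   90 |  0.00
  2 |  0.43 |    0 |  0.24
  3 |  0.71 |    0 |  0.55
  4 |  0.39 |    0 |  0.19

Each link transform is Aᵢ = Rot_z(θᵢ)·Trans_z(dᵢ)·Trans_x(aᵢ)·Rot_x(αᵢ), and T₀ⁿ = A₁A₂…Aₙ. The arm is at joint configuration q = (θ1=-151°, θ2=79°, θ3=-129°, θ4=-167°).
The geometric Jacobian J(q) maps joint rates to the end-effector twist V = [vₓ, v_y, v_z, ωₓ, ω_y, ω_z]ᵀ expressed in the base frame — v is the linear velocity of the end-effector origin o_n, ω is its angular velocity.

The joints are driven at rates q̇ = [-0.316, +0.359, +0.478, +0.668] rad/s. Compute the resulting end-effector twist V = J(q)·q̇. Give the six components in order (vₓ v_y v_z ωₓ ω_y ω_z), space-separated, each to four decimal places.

0.1768 0.4221 -0.0573 -0.7296 1.3163 -0.3160

o_n = [-1.2596, 0.4223, 0.1129]
J₁: ẑ×o_n = [-0.4223, -1.2596, 0.0000], ω = ẑ
J2: z=[-0.4848, 0.8746, 0.0000] o=[-0.5860, -0.3248, 0.0000] → [0.0988, 0.0547, 0.2270, -0.4848, 0.8746, 0.0000]
J3: z=[-0.4848, 0.8746, 0.0000] o=[-0.7741, -0.1547, 0.4221] → [-0.2704, -0.1499, 0.1449, -0.4848, 0.8746, 0.0000]
J4: z=[-0.4848, 0.8746, 0.0000] o=[-1.4399, 0.1051, -0.1218] → [0.2053, 0.1138, -0.3115, -0.4848, 0.8746, 0.0000]
V = J·q̇ = [0.1768, 0.4221, -0.0573, -0.7296, 1.3163, -0.3160]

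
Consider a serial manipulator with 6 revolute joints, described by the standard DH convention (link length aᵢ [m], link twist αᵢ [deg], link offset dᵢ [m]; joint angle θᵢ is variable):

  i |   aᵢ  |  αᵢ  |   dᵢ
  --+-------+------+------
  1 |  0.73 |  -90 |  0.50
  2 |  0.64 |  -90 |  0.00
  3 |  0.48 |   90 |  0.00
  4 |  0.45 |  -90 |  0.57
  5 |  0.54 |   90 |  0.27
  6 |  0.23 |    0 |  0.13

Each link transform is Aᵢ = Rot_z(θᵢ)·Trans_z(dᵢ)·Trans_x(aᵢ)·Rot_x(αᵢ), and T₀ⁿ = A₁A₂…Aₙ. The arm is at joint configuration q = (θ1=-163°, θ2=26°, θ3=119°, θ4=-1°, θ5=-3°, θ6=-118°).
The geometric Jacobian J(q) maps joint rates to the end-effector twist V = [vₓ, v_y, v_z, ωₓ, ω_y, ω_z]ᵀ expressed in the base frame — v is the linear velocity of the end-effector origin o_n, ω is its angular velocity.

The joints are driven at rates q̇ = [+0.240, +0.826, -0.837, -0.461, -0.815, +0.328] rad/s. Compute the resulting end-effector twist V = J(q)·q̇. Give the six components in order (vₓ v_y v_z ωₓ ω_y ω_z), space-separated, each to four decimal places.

-1.6274 -0.6458 -0.7488 -0.3367 -1.0630 1.7689

o_n = [-1.6538, 1.1005, 0.1841]
J₁: ẑ×o_n = [-1.1005, -1.6538, 0.0000], ω = ẑ
J2: z=[0.2924, -0.9563, 0.0000] o=[-0.6981, -0.2134, 0.5000] → [0.3020, 0.0923, -0.5298, 0.2924, -0.9563, 0.0000]
J3: z=[0.4192, 0.1282, -0.8988] o=[-1.2482, -0.3816, 0.2194] → [1.3276, 0.3793, 0.6733, 0.4192, 0.1282, -0.8988]
J4: z=[-0.8935, 0.2338, -0.3834] o=[-1.1709, 0.0810, 0.3215] → [0.3588, 0.0625, -0.7980, -0.8935, 0.2338, -0.3834]
J5: z=[0.4220, 0.1450, -0.8949] o=[-1.6111, 0.6469, 0.2056] → [0.4028, 0.0473, 0.1976, 0.4220, 0.1450, -0.8949]
J6: z=[-0.9003, 0.1832, -0.3948] o=[-1.4395, 1.2111, 0.0762] → [-0.0239, 0.1818, 0.1388, -0.9003, 0.1832, -0.3948]
V = J·q̇ = [-1.6274, -0.6458, -0.7488, -0.3367, -1.0630, 1.7689]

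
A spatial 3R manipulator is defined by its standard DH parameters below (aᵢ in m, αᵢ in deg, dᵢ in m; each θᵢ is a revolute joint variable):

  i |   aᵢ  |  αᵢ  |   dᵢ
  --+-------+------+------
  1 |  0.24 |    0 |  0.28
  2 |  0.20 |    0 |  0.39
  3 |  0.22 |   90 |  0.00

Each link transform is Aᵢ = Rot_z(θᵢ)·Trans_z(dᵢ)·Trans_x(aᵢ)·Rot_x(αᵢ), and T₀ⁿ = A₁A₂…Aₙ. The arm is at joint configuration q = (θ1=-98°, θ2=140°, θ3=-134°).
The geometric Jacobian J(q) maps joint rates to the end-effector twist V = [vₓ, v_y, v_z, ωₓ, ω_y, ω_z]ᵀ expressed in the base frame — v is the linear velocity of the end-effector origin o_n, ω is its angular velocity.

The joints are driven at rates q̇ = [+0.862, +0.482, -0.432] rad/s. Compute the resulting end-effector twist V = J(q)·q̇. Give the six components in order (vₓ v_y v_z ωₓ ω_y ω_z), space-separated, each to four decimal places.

0.2255 0.1640 0.0000 0.0000 0.0000 0.9120

o_n = [0.1075, -0.3237, 0.6700]
J₁: ẑ×o_n = [0.3237, 0.1075, -0.0000], ω = ẑ
J2: z=[0.0000, 0.0000, 1.0000] o=[-0.0334, -0.2377, 0.2800] → [0.0860, 0.1410, -0.0000, 0.0000, 0.0000, 1.0000]
J3: z=[0.0000, 0.0000, 1.0000] o=[0.1152, -0.1038, 0.6700] → [0.2199, -0.0077, 0.0000, 0.0000, 0.0000, 1.0000]
V = J·q̇ = [0.2255, 0.1640, 0.0000, 0.0000, 0.0000, 0.9120]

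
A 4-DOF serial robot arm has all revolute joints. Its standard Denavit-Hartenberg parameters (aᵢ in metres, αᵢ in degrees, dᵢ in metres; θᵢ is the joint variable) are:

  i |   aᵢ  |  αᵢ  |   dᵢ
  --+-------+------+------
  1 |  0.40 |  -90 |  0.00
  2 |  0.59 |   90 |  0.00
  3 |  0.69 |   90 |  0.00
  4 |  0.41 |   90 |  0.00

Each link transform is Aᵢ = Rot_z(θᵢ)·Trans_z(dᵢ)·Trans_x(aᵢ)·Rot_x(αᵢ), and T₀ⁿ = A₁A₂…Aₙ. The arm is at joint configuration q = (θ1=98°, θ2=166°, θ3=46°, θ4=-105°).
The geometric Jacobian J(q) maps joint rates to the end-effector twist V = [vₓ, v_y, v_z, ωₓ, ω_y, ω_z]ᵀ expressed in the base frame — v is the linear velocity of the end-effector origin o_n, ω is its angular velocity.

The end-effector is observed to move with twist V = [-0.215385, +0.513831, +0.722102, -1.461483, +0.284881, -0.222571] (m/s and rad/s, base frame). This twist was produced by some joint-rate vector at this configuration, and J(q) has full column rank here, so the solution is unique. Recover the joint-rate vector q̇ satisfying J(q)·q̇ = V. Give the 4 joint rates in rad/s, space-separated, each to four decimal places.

-0.9960 0.7720 -0.6330 -0.9150

o_n = [-0.3238, -0.7138, 0.1434]
J₁: ẑ×o_n = [0.7138, -0.3238, 0.0000], ω = ẑ
J2: z=[-0.9903, -0.1392, 0.0000] o=[-0.0557, 0.3961, 0.0000] → [-0.0200, 0.1420, 1.0618, -0.9903, -0.1392, 0.0000]
J3: z=[-0.0337, 0.2396, -0.9703] o=[0.0240, -0.1708, -0.1427] → [-0.4584, 0.3471, 0.1016, -0.0337, 0.2396, -0.9703]
J4: z=[0.7850, -0.5945, -0.1740] o=[-0.4028, -0.7004, -0.2587] → [-0.2414, -0.3294, 0.0364, 0.7850, -0.5945, -0.1740]
q̇ = J⁺·V = [-0.9960, 0.7720, -0.6330, -0.9150]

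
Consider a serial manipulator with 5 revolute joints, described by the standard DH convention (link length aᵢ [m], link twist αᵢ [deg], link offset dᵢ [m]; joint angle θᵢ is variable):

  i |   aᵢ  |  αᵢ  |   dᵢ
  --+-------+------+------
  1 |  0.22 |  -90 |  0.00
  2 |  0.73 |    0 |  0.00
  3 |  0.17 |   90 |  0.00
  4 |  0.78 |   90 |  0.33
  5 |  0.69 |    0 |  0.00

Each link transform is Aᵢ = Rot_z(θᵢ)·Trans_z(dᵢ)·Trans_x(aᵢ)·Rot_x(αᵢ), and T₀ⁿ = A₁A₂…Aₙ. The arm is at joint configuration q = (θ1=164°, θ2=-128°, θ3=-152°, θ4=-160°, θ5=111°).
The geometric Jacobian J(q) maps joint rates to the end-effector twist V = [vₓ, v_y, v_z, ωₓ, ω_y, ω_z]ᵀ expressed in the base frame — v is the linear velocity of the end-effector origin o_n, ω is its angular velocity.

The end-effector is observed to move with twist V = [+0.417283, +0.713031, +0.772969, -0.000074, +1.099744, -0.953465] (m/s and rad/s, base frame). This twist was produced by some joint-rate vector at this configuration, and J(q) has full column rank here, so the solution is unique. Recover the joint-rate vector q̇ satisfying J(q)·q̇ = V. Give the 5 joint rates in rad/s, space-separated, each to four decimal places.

-0.7600 0.0340 -0.4230 0.2650 -0.7110

o_n = [-0.5963, 0.3605, 1.0700]
J₁: ẑ×o_n = [-0.3605, -0.5963, 0.0000], ω = ẑ
J2: z=[-0.2756, -0.9613, 0.0000] o=[-0.2115, 0.0606, 0.0000] → [-1.0285, 0.2949, -0.4525, -0.2756, -0.9613, 0.0000]
J3: z=[-0.2756, -0.9613, 0.0000] o=[0.2205, -0.0632, 0.5752] → [-0.4756, 0.1364, -0.9020, -0.2756, -0.9613, 0.0000]
J4: z=[-0.9467, 0.2714, 0.1736] o=[0.1922, -0.0551, 0.4078] → [0.1076, 0.4899, -0.1794, -0.9467, 0.2714, 0.1736]
J5: z=[-0.2019, -0.9197, 0.3368] o=[0.0757, 0.2558, 1.1870] → [0.0723, -0.2499, -0.6391, -0.2019, -0.9197, 0.3368]
q̇ = J⁺·V = [-0.7600, 0.0340, -0.4230, 0.2650, -0.7110]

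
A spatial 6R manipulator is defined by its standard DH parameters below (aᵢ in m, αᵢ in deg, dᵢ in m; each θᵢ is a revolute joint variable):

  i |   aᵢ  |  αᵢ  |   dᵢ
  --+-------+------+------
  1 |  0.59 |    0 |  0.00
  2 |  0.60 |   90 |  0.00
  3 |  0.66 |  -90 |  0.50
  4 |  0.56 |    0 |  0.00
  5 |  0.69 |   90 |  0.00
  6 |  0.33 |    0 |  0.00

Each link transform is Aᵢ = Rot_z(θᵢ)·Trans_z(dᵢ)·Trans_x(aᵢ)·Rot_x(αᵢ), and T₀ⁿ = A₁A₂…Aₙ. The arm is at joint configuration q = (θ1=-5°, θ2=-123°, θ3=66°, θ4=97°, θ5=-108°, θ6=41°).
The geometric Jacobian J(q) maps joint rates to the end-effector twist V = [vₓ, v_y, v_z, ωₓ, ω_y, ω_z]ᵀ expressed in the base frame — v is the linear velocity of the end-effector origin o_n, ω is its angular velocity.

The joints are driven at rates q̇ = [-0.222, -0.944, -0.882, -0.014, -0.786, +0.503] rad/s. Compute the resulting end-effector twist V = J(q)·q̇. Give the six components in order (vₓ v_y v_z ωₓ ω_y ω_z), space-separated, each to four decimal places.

o_n = [-0.1361, -0.7775, 1.4708]
J₁: ẑ×o_n = [0.7775, -0.1361, 0.0000], ω = ẑ
J2: z=[0.0000, 0.0000, 1.0000] o=[0.5878, -0.0514, 0.0000] → [0.7261, -0.7238, 0.0000, 0.0000, 0.0000, 1.0000]
J3: z=[-0.7880, 0.6157, 0.0000] o=[0.2184, -0.5242, 0.0000] → [0.9055, 1.1590, 0.4178, -0.7880, 0.6157, 0.0000]
J4: z=[0.5624, 0.7199, 0.4067] o=[-0.3409, -0.4279, 0.6029] → [0.7669, -0.4048, -0.3441, 0.5624, 0.7199, 0.4067]
J5: z=[0.5624, 0.7199, 0.4067] o=[0.1142, -0.7483, 0.5406] → [0.6815, -0.6249, 0.1637, 0.5624, 0.7199, 0.4067]
J6: z=[-0.7258, 0.6655, -0.1743] o=[-0.1592, -0.8843, 1.1594] → [0.2258, 0.2220, -0.0928, -0.7258, 0.6655, -0.1743]
V = J·q̇ = [-2.0895, 0.2998, -0.5391, -0.1200, -0.7842, -1.5791]

-2.0895 0.2998 -0.5391 -0.1200 -0.7842 -1.5791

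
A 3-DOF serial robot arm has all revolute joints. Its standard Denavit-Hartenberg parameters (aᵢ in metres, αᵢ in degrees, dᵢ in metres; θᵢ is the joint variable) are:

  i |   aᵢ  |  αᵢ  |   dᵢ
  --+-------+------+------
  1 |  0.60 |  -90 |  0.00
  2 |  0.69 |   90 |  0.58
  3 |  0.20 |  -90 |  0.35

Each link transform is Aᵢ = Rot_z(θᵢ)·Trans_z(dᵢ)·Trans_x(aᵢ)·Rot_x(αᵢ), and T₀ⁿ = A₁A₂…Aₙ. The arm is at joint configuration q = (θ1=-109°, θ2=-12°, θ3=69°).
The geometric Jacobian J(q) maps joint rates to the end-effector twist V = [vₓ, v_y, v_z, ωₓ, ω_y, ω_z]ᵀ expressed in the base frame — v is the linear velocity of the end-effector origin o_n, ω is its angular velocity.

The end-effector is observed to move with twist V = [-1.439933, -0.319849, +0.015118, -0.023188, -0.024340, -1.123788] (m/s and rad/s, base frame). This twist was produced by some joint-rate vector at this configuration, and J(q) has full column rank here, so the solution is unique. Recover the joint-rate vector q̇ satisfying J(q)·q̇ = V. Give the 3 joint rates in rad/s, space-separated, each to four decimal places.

o_n = [0.3107, -1.4526, 0.5007]
J₁: ẑ×o_n = [1.4526, 0.3107, -0.0000], ω = ẑ
J2: z=[0.9455, -0.3256, 0.0000] o=[-0.1953, -0.5673, 0.0000] → [-0.1630, -0.4734, -0.6723, 0.9455, -0.3256, 0.0000]
J3: z=[0.0677, 0.1966, 0.9781] o=[0.1333, -1.3943, 0.1435] → [0.1272, 0.1494, -0.0388, 0.0677, 0.1966, 0.9781]
q̇ = J⁺·V = [-0.9800, -0.0140, -0.1470]

-0.9800 -0.0140 -0.1470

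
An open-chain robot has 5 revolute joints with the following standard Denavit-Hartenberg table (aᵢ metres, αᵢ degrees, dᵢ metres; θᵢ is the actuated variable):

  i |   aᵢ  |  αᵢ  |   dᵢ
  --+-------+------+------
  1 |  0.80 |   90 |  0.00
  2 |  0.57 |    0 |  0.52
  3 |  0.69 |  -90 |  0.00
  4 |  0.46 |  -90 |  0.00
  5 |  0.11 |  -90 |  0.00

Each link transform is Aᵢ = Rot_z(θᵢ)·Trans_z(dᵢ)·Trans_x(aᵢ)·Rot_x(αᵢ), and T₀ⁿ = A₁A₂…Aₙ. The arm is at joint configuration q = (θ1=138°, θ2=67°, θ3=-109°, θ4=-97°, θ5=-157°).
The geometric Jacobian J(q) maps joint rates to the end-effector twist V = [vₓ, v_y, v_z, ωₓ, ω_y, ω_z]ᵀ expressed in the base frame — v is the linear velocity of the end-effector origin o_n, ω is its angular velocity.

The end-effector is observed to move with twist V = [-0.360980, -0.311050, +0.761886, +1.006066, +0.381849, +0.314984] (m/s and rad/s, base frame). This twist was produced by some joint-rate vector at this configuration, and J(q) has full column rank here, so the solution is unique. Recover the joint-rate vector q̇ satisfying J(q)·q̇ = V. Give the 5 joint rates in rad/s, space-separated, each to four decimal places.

o_n = [-0.5521, 1.6760, 0.1242]
J₁: ẑ×o_n = [-1.6760, -0.5521, 0.0000], ω = ẑ
J2: z=[0.6691, 0.7431, 0.0000] o=[-0.5945, 0.5353, 0.0000] → [0.0923, -0.0831, 0.7318, 0.6691, 0.7431, 0.0000]
J3: z=[0.6691, 0.7431, 0.0000] o=[-0.4121, 1.0708, 0.5247] → [-0.2976, 0.2680, 0.5090, 0.6691, 0.7431, 0.0000]
J4: z=[-0.4973, 0.4477, 0.7431] o=[-0.7931, 1.4139, 0.0630] → [-0.1674, 0.2096, -0.2383, -0.4973, 0.4477, 0.7431]
J5: z=[-0.4666, 0.5841, -0.6641] o=[-0.4567, 1.7253, 0.1005] → [-0.0189, 0.0744, 0.0788, -0.4666, 0.5841, -0.6641]
q̇ = J⁺·V = [0.2890, 0.9310, 0.0730, -0.3100, -0.3860]

0.2890 0.9310 0.0730 -0.3100 -0.3860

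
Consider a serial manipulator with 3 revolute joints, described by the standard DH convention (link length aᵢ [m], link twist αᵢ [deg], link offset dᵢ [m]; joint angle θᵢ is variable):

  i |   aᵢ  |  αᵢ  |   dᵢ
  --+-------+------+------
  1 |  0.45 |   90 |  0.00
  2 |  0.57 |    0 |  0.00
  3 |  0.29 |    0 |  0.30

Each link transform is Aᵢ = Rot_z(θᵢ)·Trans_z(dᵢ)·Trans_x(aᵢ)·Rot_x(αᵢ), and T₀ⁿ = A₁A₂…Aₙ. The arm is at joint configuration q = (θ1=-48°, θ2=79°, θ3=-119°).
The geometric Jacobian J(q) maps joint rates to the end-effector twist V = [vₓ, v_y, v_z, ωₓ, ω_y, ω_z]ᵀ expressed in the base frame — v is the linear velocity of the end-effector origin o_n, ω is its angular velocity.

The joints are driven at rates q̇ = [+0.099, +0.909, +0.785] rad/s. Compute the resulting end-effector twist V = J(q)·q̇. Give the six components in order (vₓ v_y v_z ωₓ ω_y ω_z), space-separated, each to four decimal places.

-0.0517 0.1730 0.4752 -1.2589 -1.1335 0.0990

o_n = [0.2996, -0.7811, 0.3731]
J₁: ẑ×o_n = [0.7811, 0.2996, -0.0000], ω = ẑ
J2: z=[-0.7431, -0.6691, 0.0000] o=[0.3011, -0.3344, 0.0000] → [-0.2497, 0.2773, 0.3309, -0.7431, -0.6691, 0.0000]
J3: z=[-0.7431, -0.6691, 0.0000] o=[0.3739, -0.4152, 0.5595] → [0.1247, -0.1385, 0.2222, -0.7431, -0.6691, 0.0000]
V = J·q̇ = [-0.0517, 0.1730, 0.4752, -1.2589, -1.1335, 0.0990]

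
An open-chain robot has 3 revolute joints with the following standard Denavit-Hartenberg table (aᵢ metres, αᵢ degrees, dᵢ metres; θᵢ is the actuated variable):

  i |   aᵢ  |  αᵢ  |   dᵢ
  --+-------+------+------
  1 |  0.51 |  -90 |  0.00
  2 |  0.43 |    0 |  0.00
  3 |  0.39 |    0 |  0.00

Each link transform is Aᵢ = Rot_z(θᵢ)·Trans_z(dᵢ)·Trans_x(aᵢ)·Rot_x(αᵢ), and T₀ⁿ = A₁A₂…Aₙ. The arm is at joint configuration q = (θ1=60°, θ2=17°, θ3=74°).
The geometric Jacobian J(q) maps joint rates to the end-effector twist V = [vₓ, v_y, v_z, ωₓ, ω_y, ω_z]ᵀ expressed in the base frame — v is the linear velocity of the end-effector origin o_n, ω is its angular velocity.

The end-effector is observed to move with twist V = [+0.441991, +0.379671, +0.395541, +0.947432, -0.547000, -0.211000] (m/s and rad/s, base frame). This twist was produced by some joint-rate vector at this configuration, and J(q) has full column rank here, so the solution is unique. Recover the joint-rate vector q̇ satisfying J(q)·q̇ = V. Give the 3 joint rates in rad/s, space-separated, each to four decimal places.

o_n = [0.4572, 0.7919, -0.5157]
J₁: ẑ×o_n = [-0.7919, 0.4572, 0.0000], ω = ẑ
J2: z=[-0.8660, 0.5000, 0.0000] o=[0.2550, 0.4417, 0.0000] → [-0.2578, -0.4466, -0.4044, -0.8660, 0.5000, 0.0000]
J3: z=[-0.8660, 0.5000, 0.0000] o=[0.4606, 0.7978, -0.1257] → [-0.1950, -0.3377, 0.0068, -0.8660, 0.5000, 0.0000]
q̇ = J⁺·V = [-0.2110, -0.9800, -0.1140]

-0.2110 -0.9800 -0.1140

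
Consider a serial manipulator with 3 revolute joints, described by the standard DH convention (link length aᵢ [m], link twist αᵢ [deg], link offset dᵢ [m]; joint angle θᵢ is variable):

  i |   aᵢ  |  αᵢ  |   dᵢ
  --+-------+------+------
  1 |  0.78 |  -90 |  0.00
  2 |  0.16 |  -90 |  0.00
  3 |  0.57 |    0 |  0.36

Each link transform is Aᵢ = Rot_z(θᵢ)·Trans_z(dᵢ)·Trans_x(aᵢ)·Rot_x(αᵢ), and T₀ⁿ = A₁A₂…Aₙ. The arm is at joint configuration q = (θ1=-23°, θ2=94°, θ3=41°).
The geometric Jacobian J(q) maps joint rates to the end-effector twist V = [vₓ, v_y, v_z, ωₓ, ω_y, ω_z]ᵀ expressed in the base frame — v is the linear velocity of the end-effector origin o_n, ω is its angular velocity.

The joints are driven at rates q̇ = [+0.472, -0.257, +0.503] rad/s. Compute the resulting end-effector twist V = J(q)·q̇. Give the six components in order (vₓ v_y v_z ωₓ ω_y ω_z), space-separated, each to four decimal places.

o_n = [0.2034, -0.4926, -0.5636]
J₁: ẑ×o_n = [0.4926, 0.2034, -0.0000], ω = ẑ
J2: z=[0.3907, 0.9205, 0.0000] o=[0.7180, -0.3048, 0.0000] → [-0.5188, 0.2202, 0.4003, 0.3907, 0.9205, 0.0000]
J3: z=[-0.9183, 0.3898, 0.0698] o=[0.7077, -0.3004, -0.1596] → [-0.1441, -0.4062, 0.3730, -0.9183, 0.3898, 0.0698]
V = J·q̇ = [0.2934, -0.1649, 0.0848, -0.5623, -0.0405, 0.5071]

0.2934 -0.1649 0.0848 -0.5623 -0.0405 0.5071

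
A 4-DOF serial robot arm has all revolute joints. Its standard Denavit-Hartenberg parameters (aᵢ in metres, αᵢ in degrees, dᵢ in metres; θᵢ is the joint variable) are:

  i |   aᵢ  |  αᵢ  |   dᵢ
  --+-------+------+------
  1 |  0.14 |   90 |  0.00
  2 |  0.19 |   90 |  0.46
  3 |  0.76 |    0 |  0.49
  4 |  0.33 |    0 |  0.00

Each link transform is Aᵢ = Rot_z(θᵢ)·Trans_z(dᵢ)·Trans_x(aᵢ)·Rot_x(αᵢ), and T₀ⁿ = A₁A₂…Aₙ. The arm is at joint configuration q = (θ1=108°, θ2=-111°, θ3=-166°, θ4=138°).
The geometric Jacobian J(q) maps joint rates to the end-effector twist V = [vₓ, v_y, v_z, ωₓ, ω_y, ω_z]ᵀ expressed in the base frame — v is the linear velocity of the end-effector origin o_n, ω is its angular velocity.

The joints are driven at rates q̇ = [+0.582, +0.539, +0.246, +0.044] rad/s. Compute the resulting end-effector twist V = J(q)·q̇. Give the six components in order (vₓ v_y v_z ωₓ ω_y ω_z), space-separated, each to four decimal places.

o_n = [0.1850, -0.1772, 0.4146]
J₁: ẑ×o_n = [0.1772, 0.1850, -0.0000], ω = ẑ
J2: z=[0.9511, 0.3090, 0.0000] o=[-0.0433, 0.1331, 0.0000] → [0.1281, -0.3944, -0.3657, 0.9511, 0.3090, 0.0000]
J3: z=[0.2885, -0.8879, 0.3584] o=[0.4153, 0.2105, -0.1774] → [-0.3867, -0.2533, -0.3163, 0.2885, -0.8879, 0.3584]
J4: z=[0.2885, -0.8879, 0.3584] o=[0.3001, -0.0300, 0.6867] → [0.2943, 0.0372, -0.1446, 0.2885, -0.8879, 0.3584]
V = J·q̇ = [0.0900, -0.1655, -0.2813, 0.5963, -0.0909, 0.6859]

0.0900 -0.1655 -0.2813 0.5963 -0.0909 0.6859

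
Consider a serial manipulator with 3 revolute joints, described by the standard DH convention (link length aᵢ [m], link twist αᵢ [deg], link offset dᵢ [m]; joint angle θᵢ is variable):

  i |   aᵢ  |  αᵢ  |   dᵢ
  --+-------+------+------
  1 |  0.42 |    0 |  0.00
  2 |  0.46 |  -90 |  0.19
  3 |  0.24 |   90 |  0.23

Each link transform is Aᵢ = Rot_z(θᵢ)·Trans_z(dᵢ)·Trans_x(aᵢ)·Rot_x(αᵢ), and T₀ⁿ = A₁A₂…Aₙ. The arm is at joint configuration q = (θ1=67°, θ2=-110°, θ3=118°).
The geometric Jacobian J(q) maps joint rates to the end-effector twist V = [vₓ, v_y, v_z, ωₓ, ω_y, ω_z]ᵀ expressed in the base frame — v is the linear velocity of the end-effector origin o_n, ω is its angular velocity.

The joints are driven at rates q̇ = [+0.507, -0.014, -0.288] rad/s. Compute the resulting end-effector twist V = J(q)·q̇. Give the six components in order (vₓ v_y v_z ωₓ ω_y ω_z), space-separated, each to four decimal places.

-0.1175 0.2441 -0.0324 -0.1964 -0.2106 0.4930

o_n = [0.5750, 0.3179, -0.0219]
J₁: ẑ×o_n = [-0.3179, 0.5750, 0.0000], ω = ẑ
J2: z=[0.0000, 0.0000, 1.0000] o=[0.1641, 0.3866, 0.0000] → [0.0687, 0.4109, -0.0000, 0.0000, 0.0000, 1.0000]
J3: z=[0.6820, 0.7314, 0.0000] o=[0.5005, 0.0729, 0.1900] → [-0.1550, 0.1445, 0.1127, 0.6820, 0.7314, 0.0000]
V = J·q̇ = [-0.1175, 0.2441, -0.0324, -0.1964, -0.2106, 0.4930]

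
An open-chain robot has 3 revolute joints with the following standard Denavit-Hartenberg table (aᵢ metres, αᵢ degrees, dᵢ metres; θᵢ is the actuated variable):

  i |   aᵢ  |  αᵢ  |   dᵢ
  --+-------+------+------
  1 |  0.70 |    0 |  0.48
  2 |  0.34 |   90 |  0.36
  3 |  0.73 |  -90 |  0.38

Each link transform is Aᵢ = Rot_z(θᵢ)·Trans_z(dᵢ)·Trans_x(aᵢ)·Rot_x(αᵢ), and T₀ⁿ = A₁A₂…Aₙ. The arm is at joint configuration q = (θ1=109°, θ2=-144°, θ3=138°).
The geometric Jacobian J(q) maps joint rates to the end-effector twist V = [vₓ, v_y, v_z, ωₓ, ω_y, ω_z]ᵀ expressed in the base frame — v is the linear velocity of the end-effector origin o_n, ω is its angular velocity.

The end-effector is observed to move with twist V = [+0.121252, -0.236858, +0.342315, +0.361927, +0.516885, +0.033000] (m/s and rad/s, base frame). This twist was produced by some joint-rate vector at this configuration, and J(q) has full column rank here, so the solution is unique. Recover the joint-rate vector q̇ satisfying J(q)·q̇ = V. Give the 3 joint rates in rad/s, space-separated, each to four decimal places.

o_n = [-0.6117, 0.4667, 1.3285]
J₁: ẑ×o_n = [-0.4667, -0.6117, 0.0000], ω = ẑ
J2: z=[0.0000, 0.0000, 1.0000] o=[-0.2279, 0.6619, 0.4800] → [0.1951, -0.3838, 0.0000, 0.0000, 0.0000, 1.0000]
J3: z=[-0.5736, -0.8192, 0.0000] o=[0.0506, 0.4668, 0.8400] → [-0.4001, 0.2802, -0.5425, -0.5736, -0.8192, 0.0000]
q̇ = J⁺·V = [0.2080, -0.1750, -0.6310]

0.2080 -0.1750 -0.6310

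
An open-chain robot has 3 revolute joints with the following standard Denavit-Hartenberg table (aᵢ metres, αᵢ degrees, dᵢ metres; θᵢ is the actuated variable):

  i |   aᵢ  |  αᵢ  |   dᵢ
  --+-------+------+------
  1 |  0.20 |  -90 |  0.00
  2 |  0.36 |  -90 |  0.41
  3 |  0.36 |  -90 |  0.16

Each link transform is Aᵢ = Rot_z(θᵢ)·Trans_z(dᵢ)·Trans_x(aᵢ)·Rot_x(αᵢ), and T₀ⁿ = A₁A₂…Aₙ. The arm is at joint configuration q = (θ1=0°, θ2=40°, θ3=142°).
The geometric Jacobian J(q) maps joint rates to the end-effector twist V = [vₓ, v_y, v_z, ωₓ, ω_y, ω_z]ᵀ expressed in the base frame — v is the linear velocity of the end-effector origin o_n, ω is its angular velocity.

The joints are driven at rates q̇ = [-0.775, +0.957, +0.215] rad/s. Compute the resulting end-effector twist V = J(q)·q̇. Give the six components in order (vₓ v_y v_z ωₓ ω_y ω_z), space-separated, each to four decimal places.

o_n = [0.1556, 0.1884, -0.1716]
J₁: ẑ×o_n = [-0.1884, 0.1556, 0.0000], ω = ẑ
J2: z=[0.0000, 1.0000, 0.0000] o=[0.2000, 0.0000, 0.0000] → [-0.1716, -0.0000, 0.0444, 0.0000, 1.0000, 0.0000]
J3: z=[-0.6428, 0.0000, -0.7660] o=[0.4758, 0.4100, -0.2314] → [-0.1698, 0.2837, 0.1425, -0.6428, 0.0000, -0.7660]
V = J·q̇ = [-0.0548, -0.0596, 0.0731, -0.1382, 0.9570, -0.9397]

-0.0548 -0.0596 0.0731 -0.1382 0.9570 -0.9397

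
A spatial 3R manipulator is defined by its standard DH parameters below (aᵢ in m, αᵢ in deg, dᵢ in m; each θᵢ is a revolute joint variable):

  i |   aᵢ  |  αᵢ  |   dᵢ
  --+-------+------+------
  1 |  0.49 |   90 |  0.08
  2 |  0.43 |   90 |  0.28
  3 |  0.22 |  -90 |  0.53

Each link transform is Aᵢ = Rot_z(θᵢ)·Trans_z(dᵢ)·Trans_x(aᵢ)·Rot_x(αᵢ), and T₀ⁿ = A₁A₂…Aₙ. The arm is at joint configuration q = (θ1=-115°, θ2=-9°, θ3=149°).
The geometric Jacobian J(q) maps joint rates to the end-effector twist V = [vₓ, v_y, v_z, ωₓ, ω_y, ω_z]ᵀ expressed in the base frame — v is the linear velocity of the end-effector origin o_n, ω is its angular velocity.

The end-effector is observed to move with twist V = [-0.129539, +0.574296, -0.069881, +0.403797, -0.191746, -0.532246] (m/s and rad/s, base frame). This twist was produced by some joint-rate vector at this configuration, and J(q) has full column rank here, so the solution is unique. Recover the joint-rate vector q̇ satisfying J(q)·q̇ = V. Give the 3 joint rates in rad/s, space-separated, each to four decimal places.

-0.5520 -0.4470 -0.0200

o_n = [-0.6293, -0.4188, -0.4812]
J₁: ẑ×o_n = [0.4188, -0.6293, 0.0000], ω = ẑ
J2: z=[-0.9063, 0.4226, 0.0000] o=[-0.2071, -0.4441, 0.0800] → [-0.2372, -0.5087, 0.1555, -0.9063, 0.4226, 0.0000]
J3: z=[0.0661, 0.1418, -0.9877] o=[-0.6403, -0.7107, 0.0127] → [0.2182, 0.0217, 0.0177, 0.0661, 0.1418, -0.9877]
q̇ = J⁺·V = [-0.5520, -0.4470, -0.0200]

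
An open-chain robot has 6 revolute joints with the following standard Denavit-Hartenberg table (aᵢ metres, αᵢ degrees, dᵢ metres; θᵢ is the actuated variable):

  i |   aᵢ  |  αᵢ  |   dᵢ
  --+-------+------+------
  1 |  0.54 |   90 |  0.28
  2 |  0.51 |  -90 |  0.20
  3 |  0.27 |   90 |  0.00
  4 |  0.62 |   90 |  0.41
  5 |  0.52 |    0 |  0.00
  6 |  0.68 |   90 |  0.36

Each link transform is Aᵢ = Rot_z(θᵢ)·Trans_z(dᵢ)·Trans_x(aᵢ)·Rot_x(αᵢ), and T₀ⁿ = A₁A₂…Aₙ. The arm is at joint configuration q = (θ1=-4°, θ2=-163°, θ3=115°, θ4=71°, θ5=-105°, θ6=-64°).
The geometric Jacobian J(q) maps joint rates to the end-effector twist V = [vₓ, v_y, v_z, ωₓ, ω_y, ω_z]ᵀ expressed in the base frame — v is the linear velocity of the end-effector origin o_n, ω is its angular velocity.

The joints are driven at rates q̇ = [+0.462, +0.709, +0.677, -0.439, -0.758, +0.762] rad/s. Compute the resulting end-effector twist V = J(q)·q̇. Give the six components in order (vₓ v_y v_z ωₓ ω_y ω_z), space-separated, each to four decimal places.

-0.3618 -0.2778 0.3733 0.5160 -0.9294 -0.0674

o_n = [0.3963, 0.1784, 0.5346]
J₁: ẑ×o_n = [-0.1784, 0.3963, 0.0000], ω = ẑ
J2: z=[-0.0698, -0.9976, 0.0000] o=[0.5387, -0.0377, 0.2800] → [-0.2539, 0.0178, -0.1572, -0.0698, -0.9976, 0.0000]
J3: z=[0.2917, -0.0204, -0.9563] o=[0.0382, -0.2032, 0.1309] → [0.3567, -0.4601, 0.1186, 0.2917, -0.0204, -0.9563]
J4: z=[-0.8351, 0.4820, -0.2650] o=[0.1641, 0.0333, 0.1643] → [0.2169, 0.2477, -0.2331, -0.8351, 0.4820, -0.2650]
J5: z=[0.3460, 0.8348, 0.4282] o=[0.0869, 0.3958, -0.4801] → [0.9401, -0.2186, -0.3335, 0.3460, 0.8348, 0.4282]
J6: z=[0.3460, 0.8348, 0.4282] o=[0.4488, 0.1179, -0.2307] → [0.6129, -0.2873, 0.0648, 0.3460, 0.8348, 0.4282]
V = J·q̇ = [-0.3618, -0.2778, 0.3733, 0.5160, -0.9294, -0.0674]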